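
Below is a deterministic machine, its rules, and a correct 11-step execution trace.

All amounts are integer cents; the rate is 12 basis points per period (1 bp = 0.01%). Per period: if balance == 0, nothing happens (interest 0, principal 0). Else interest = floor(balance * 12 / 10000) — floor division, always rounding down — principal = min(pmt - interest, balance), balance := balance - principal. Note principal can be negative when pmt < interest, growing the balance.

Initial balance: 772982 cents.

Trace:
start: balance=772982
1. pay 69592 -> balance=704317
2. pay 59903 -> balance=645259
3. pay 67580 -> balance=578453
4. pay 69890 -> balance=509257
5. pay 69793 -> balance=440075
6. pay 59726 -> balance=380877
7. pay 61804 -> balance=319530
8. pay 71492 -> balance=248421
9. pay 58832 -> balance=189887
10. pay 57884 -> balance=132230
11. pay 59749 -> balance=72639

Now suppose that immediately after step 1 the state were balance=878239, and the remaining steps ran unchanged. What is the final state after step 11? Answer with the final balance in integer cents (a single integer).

state after step 1 := balance=878239
2. pay 59903 -> balance=819389
3. pay 67580 -> balance=752792
4. pay 69890 -> balance=683805
5. pay 69793 -> balance=614832
6. pay 59726 -> balance=555843
7. pay 61804 -> balance=494706
8. pay 71492 -> balance=423807
9. pay 58832 -> balance=365483
10. pay 57884 -> balance=308037
11. pay 59749 -> balance=248657

248657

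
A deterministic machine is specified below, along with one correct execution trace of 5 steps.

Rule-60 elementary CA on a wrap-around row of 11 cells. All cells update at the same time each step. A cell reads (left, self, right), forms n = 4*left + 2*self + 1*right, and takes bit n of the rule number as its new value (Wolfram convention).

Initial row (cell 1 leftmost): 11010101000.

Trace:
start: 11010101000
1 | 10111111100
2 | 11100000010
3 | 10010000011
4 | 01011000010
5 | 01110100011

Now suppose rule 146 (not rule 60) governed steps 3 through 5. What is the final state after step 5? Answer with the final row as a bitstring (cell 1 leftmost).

(re-executing steps 3..5 under rule 146; state before step 3: 11100000010)
3 | 01010000100
4 | 10001001010
5 | 01010110000

01010110000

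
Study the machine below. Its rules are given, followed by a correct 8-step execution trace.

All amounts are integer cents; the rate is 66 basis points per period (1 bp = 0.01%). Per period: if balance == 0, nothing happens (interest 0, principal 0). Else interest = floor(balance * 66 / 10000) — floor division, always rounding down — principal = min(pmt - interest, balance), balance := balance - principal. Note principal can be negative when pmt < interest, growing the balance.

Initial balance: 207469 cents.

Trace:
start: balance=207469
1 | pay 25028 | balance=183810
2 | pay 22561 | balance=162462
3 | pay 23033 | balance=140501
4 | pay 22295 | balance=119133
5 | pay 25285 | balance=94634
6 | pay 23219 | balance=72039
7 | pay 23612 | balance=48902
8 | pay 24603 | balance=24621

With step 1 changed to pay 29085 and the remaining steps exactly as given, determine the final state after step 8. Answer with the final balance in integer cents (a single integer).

(re-executing from step 1 with the substitution; state before step 1: balance=207469)
1 | pay 29085 | balance=179753
2 | pay 22561 | balance=158378
3 | pay 23033 | balance=136390
4 | pay 22295 | balance=114995
5 | pay 25285 | balance=90468
6 | pay 23219 | balance=67846
7 | pay 23612 | balance=44681
8 | pay 24603 | balance=20372

20372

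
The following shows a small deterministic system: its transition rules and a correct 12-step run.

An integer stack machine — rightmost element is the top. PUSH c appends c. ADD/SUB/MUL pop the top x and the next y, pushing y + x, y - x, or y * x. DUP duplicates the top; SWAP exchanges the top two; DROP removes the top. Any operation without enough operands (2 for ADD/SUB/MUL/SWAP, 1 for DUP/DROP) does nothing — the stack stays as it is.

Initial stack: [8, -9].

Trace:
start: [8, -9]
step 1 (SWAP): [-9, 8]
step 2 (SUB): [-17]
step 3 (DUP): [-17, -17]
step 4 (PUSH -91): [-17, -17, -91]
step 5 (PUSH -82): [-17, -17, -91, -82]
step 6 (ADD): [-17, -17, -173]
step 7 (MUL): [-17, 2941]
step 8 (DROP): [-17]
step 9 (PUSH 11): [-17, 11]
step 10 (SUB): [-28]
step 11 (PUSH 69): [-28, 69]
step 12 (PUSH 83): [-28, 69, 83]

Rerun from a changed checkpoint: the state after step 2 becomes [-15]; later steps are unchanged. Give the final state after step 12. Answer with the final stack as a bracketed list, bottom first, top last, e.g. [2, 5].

state after step 2 := [-15]
step 3 (DUP): [-15, -15]
step 4 (PUSH -91): [-15, -15, -91]
step 5 (PUSH -82): [-15, -15, -91, -82]
step 6 (ADD): [-15, -15, -173]
step 7 (MUL): [-15, 2595]
step 8 (DROP): [-15]
step 9 (PUSH 11): [-15, 11]
step 10 (SUB): [-26]
step 11 (PUSH 69): [-26, 69]
step 12 (PUSH 83): [-26, 69, 83]

[-26, 69, 83]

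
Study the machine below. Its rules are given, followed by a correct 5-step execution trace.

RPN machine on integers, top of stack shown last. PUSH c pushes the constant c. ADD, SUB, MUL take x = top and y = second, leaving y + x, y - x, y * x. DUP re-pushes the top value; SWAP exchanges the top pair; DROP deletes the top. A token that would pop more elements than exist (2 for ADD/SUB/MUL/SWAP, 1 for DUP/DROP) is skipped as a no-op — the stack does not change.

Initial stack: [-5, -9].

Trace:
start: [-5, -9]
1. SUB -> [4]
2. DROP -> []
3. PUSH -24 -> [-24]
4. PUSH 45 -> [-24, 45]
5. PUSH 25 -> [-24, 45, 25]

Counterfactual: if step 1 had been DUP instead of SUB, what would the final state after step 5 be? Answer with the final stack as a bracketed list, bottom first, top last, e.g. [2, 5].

[-5, -9, -24, 45, 25]

(re-executing from step 1 with the substitution; state before step 1: [-5, -9])
1. DUP -> [-5, -9, -9]
2. DROP -> [-5, -9]
3. PUSH -24 -> [-5, -9, -24]
4. PUSH 45 -> [-5, -9, -24, 45]
5. PUSH 25 -> [-5, -9, -24, 45, 25]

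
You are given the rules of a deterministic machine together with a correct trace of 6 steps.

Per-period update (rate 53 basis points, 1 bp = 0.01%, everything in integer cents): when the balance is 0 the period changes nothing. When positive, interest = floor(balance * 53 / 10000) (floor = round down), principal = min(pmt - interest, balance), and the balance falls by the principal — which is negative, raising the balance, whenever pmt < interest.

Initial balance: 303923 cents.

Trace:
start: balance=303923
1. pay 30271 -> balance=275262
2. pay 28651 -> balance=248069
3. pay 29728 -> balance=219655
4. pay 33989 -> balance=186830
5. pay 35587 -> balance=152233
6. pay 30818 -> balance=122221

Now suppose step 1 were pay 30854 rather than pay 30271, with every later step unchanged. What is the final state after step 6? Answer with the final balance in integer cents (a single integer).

121623

(re-executing from step 1 with the substitution; state before step 1: balance=303923)
1. pay 30854 -> balance=274679
2. pay 28651 -> balance=247483
3. pay 29728 -> balance=219066
4. pay 33989 -> balance=186238
5. pay 35587 -> balance=151638
6. pay 30818 -> balance=121623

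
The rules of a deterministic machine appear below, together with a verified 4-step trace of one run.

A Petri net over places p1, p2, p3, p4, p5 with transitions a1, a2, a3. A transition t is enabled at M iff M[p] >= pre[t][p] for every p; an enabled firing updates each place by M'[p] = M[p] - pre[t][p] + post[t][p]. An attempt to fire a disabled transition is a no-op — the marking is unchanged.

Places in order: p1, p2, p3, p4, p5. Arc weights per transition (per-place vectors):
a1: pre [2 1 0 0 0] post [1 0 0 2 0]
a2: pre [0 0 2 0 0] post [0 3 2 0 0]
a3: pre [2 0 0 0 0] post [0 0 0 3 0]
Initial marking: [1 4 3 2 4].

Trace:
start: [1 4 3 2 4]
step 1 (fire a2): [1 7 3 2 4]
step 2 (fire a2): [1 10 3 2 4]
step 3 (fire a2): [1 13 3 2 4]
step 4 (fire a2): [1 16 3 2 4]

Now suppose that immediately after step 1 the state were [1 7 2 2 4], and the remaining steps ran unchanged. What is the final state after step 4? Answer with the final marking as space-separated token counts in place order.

1 16 2 2 4

state after step 1 := [1 7 2 2 4]
step 2 (fire a2): [1 10 2 2 4]
step 3 (fire a2): [1 13 2 2 4]
step 4 (fire a2): [1 16 2 2 4]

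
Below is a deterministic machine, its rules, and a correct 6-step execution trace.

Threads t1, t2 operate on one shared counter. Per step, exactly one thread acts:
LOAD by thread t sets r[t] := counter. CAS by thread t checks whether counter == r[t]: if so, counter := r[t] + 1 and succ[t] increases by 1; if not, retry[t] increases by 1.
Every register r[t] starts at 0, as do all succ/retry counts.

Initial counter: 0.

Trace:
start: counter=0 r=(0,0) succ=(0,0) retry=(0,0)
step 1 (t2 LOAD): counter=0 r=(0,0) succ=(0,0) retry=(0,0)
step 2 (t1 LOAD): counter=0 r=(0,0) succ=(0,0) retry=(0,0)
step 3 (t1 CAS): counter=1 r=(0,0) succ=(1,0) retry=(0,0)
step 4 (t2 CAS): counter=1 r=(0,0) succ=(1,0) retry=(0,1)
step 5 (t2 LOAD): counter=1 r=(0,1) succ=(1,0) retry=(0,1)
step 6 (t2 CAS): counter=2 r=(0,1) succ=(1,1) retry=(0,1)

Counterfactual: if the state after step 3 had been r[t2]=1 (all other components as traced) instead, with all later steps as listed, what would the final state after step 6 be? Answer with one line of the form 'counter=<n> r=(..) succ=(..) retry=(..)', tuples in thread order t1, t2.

counter=3 r=(0,2) succ=(1,2) retry=(0,0)

state after step 3 := counter=1 r=(0,1) succ=(1,0) retry=(0,0)
step 4 (t2 CAS): counter=2 r=(0,1) succ=(1,1) retry=(0,0)
step 5 (t2 LOAD): counter=2 r=(0,2) succ=(1,1) retry=(0,0)
step 6 (t2 CAS): counter=3 r=(0,2) succ=(1,2) retry=(0,0)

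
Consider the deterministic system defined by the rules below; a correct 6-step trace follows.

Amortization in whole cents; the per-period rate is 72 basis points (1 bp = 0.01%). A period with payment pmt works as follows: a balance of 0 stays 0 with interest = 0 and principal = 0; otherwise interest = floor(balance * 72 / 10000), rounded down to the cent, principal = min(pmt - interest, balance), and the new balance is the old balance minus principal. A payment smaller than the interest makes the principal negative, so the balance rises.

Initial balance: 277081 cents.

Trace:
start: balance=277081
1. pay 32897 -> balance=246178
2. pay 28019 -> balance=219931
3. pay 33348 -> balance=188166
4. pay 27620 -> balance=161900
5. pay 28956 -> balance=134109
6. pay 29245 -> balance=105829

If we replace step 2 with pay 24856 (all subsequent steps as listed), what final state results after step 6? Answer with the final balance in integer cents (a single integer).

109084

(re-executing from step 2 with the substitution; state before step 2: balance=246178)
2. pay 24856 -> balance=223094
3. pay 33348 -> balance=191352
4. pay 27620 -> balance=165109
5. pay 28956 -> balance=137341
6. pay 29245 -> balance=109084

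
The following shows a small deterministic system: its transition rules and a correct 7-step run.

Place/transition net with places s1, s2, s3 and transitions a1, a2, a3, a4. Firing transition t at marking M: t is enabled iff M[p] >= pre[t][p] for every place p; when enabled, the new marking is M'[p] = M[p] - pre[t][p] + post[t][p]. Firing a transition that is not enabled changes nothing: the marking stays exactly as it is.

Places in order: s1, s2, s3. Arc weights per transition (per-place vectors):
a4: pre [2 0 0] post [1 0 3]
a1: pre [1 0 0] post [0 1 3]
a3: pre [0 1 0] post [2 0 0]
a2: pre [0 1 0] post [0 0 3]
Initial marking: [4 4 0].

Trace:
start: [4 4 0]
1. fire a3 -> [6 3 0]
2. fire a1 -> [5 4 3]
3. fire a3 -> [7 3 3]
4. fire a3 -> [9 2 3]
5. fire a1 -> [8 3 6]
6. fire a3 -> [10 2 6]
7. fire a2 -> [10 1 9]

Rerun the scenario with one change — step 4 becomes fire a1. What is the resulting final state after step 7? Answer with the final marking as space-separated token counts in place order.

(re-executing from step 4 with the substitution; state before step 4: [7 3 3])
4. fire a1 -> [6 4 6]
5. fire a1 -> [5 5 9]
6. fire a3 -> [7 4 9]
7. fire a2 -> [7 3 12]

7 3 12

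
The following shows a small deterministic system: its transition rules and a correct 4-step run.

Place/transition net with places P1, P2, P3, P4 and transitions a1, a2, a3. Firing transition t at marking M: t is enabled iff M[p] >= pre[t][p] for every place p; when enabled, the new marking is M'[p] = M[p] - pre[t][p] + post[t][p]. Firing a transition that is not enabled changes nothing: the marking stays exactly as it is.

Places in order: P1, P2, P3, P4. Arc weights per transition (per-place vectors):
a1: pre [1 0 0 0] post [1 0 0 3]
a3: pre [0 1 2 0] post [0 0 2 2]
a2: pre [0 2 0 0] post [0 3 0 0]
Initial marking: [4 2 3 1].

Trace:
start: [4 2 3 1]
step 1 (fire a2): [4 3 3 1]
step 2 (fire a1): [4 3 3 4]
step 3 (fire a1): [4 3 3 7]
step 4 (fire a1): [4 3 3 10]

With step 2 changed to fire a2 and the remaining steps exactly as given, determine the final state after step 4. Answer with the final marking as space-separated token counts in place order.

(re-executing from step 2 with the substitution; state before step 2: [4 3 3 1])
step 2 (fire a2): [4 4 3 1]
step 3 (fire a1): [4 4 3 4]
step 4 (fire a1): [4 4 3 7]

4 4 3 7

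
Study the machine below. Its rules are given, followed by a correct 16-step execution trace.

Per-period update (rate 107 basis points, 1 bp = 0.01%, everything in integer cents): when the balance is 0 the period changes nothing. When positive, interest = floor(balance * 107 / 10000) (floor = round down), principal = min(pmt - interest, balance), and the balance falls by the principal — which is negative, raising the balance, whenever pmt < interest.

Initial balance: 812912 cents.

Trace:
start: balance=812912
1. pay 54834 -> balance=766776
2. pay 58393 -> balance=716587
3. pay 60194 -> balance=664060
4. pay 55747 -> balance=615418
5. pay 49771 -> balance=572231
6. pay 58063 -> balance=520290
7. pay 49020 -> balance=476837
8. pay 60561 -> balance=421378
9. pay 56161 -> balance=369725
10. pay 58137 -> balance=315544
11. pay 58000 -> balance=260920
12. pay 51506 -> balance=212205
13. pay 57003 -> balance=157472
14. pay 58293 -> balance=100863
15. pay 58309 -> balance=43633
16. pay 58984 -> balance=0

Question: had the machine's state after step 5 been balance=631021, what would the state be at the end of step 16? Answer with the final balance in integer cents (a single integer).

state after step 5 := balance=631021
6. pay 58063 -> balance=579709
7. pay 49020 -> balance=536891
8. pay 60561 -> balance=482074
9. pay 56161 -> balance=431071
10. pay 58137 -> balance=377546
11. pay 58000 -> balance=323585
12. pay 51506 -> balance=275541
13. pay 57003 -> balance=221486
14. pay 58293 -> balance=165562
15. pay 58309 -> balance=109024
16. pay 58984 -> balance=51206

51206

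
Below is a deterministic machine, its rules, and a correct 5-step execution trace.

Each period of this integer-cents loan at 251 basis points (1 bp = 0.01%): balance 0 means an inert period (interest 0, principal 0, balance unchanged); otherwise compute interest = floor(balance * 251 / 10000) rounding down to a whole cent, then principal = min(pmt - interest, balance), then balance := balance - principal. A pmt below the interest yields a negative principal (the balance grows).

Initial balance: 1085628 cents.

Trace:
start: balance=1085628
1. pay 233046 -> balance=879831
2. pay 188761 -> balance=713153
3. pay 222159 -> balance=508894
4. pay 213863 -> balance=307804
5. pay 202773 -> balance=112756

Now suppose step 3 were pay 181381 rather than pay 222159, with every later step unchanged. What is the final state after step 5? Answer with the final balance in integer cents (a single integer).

155607

(re-executing from step 3 with the substitution; state before step 3: balance=713153)
3. pay 181381 -> balance=549672
4. pay 213863 -> balance=349605
5. pay 202773 -> balance=155607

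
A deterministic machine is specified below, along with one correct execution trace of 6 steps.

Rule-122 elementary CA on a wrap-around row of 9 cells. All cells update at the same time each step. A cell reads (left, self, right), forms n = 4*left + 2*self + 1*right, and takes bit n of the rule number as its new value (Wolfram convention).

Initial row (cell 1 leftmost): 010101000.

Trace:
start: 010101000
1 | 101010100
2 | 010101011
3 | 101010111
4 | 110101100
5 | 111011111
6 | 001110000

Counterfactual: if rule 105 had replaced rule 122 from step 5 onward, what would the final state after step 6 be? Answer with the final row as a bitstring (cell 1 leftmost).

101110100

(re-executing steps 5..6 under rule 105; state before step 5: 110101100)
5 | 111011100
6 | 101110100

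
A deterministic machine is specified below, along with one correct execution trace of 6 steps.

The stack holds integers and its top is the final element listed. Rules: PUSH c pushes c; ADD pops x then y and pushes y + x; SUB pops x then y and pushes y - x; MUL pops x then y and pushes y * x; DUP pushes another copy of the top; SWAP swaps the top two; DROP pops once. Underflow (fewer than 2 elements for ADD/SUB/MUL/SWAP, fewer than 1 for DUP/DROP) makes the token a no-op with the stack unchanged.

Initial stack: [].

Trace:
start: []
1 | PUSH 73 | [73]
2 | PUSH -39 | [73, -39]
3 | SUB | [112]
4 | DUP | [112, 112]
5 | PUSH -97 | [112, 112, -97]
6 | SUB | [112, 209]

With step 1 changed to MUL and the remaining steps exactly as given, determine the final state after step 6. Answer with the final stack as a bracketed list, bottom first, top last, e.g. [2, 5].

(re-executing from step 1 with the substitution; state before step 1: [])
1 | MUL | []
2 | PUSH -39 | [-39]
3 | SUB | [-39]
4 | DUP | [-39, -39]
5 | PUSH -97 | [-39, -39, -97]
6 | SUB | [-39, 58]

[-39, 58]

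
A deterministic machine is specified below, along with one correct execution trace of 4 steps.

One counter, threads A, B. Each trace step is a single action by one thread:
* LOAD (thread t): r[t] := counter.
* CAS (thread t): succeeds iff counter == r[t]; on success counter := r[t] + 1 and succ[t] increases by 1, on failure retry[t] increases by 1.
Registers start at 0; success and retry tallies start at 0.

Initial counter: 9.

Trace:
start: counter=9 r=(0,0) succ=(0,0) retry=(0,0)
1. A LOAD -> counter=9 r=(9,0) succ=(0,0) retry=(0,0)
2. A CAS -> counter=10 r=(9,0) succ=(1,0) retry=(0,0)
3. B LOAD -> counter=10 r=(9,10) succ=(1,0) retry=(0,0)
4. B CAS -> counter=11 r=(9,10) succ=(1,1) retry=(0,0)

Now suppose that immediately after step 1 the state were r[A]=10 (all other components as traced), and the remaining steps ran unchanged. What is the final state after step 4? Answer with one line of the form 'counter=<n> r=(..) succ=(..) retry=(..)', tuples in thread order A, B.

counter=10 r=(10,9) succ=(0,1) retry=(1,0)

state after step 1 := counter=9 r=(10,0) succ=(0,0) retry=(0,0)
2. A CAS -> counter=9 r=(10,0) succ=(0,0) retry=(1,0)
3. B LOAD -> counter=9 r=(10,9) succ=(0,0) retry=(1,0)
4. B CAS -> counter=10 r=(10,9) succ=(0,1) retry=(1,0)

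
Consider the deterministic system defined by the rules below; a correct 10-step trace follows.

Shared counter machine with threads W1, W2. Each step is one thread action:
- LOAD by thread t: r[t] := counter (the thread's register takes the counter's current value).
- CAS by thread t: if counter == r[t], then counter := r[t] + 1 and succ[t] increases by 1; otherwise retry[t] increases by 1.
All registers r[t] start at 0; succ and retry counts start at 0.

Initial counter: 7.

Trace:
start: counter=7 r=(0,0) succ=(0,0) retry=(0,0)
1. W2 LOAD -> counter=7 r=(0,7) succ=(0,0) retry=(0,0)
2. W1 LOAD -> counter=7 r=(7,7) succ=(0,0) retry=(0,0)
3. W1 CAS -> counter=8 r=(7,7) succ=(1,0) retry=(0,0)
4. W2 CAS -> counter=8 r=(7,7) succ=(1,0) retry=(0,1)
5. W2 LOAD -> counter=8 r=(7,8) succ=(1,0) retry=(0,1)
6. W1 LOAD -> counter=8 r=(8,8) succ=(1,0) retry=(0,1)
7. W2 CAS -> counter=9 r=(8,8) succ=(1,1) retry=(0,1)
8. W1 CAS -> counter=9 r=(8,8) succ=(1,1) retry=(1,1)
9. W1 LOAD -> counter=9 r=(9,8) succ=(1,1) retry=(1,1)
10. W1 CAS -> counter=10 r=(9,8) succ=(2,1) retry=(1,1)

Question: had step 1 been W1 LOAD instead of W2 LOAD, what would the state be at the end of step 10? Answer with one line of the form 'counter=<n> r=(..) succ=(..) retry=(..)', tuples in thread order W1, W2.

(re-executing from step 1 with the substitution; state before step 1: counter=7 r=(0,0) succ=(0,0) retry=(0,0))
1. W1 LOAD -> counter=7 r=(7,0) succ=(0,0) retry=(0,0)
2. W1 LOAD -> counter=7 r=(7,0) succ=(0,0) retry=(0,0)
3. W1 CAS -> counter=8 r=(7,0) succ=(1,0) retry=(0,0)
4. W2 CAS -> counter=8 r=(7,0) succ=(1,0) retry=(0,1)
5. W2 LOAD -> counter=8 r=(7,8) succ=(1,0) retry=(0,1)
6. W1 LOAD -> counter=8 r=(8,8) succ=(1,0) retry=(0,1)
7. W2 CAS -> counter=9 r=(8,8) succ=(1,1) retry=(0,1)
8. W1 CAS -> counter=9 r=(8,8) succ=(1,1) retry=(1,1)
9. W1 LOAD -> counter=9 r=(9,8) succ=(1,1) retry=(1,1)
10. W1 CAS -> counter=10 r=(9,8) succ=(2,1) retry=(1,1)

counter=10 r=(9,8) succ=(2,1) retry=(1,1)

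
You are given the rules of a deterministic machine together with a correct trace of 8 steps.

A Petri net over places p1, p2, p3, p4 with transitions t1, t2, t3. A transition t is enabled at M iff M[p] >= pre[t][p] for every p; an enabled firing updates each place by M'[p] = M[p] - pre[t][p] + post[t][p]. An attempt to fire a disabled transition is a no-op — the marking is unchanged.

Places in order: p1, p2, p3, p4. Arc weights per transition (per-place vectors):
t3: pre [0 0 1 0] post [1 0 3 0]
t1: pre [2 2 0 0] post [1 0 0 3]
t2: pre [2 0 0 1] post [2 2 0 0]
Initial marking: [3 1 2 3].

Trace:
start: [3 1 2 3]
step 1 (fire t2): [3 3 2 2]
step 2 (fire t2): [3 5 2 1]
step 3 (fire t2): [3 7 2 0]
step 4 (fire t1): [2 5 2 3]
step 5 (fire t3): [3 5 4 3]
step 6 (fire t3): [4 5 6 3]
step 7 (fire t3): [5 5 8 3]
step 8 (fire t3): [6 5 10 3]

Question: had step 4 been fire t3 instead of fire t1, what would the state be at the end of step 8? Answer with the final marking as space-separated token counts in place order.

(re-executing from step 4 with the substitution; state before step 4: [3 7 2 0])
step 4 (fire t3): [4 7 4 0]
step 5 (fire t3): [5 7 6 0]
step 6 (fire t3): [6 7 8 0]
step 7 (fire t3): [7 7 10 0]
step 8 (fire t3): [8 7 12 0]

8 7 12 0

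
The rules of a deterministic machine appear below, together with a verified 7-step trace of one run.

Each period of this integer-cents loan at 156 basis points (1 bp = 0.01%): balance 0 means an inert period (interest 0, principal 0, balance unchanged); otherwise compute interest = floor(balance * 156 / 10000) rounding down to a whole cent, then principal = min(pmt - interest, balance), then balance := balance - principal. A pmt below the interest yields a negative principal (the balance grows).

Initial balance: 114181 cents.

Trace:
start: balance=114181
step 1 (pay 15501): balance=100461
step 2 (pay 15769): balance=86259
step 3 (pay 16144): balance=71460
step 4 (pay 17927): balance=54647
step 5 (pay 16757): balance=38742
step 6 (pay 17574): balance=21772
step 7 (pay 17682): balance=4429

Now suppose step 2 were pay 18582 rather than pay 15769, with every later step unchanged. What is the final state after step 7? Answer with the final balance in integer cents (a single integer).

1390

(re-executing from step 2 with the substitution; state before step 2: balance=100461)
step 2 (pay 18582): balance=83446
step 3 (pay 16144): balance=68603
step 4 (pay 17927): balance=51746
step 5 (pay 16757): balance=35796
step 6 (pay 17574): balance=18780
step 7 (pay 17682): balance=1390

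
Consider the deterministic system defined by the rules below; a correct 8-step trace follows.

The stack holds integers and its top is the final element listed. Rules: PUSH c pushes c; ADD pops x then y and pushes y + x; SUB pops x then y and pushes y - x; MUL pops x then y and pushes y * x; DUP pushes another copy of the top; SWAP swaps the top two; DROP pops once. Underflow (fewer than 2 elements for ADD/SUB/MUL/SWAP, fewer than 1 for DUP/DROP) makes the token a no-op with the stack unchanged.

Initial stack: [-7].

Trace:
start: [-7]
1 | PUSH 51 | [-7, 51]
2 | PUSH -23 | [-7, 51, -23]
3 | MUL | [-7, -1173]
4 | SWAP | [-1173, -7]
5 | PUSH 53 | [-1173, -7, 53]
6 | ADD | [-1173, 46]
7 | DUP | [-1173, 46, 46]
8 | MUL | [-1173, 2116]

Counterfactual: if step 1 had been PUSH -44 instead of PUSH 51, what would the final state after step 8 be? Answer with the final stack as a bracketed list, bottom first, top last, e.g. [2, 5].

(re-executing from step 1 with the substitution; state before step 1: [-7])
1 | PUSH -44 | [-7, -44]
2 | PUSH -23 | [-7, -44, -23]
3 | MUL | [-7, 1012]
4 | SWAP | [1012, -7]
5 | PUSH 53 | [1012, -7, 53]
6 | ADD | [1012, 46]
7 | DUP | [1012, 46, 46]
8 | MUL | [1012, 2116]

[1012, 2116]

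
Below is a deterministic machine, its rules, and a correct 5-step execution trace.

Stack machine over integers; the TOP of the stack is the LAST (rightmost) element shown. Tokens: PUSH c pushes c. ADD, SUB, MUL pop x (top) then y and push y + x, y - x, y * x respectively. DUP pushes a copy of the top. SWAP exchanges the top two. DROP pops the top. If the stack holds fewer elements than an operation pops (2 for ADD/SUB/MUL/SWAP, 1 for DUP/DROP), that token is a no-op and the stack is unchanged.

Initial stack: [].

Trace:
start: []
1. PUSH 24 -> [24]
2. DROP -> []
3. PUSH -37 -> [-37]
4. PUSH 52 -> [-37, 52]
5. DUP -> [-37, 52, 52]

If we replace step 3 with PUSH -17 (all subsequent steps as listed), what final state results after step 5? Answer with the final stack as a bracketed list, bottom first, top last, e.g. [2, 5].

(re-executing from step 3 with the substitution; state before step 3: [])
3. PUSH -17 -> [-17]
4. PUSH 52 -> [-17, 52]
5. DUP -> [-17, 52, 52]

[-17, 52, 52]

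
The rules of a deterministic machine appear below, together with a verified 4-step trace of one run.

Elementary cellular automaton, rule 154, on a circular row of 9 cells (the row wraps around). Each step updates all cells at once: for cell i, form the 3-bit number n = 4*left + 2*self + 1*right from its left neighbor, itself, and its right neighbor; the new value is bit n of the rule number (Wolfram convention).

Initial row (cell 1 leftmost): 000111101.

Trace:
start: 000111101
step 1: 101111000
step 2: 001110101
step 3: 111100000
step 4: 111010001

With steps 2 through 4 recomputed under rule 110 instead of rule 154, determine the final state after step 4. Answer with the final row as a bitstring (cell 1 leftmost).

(re-executing steps 2..4 under rule 110; state before step 2: 101111000)
step 2: 111001001
step 3: 001011011
step 4: 011111111

011111111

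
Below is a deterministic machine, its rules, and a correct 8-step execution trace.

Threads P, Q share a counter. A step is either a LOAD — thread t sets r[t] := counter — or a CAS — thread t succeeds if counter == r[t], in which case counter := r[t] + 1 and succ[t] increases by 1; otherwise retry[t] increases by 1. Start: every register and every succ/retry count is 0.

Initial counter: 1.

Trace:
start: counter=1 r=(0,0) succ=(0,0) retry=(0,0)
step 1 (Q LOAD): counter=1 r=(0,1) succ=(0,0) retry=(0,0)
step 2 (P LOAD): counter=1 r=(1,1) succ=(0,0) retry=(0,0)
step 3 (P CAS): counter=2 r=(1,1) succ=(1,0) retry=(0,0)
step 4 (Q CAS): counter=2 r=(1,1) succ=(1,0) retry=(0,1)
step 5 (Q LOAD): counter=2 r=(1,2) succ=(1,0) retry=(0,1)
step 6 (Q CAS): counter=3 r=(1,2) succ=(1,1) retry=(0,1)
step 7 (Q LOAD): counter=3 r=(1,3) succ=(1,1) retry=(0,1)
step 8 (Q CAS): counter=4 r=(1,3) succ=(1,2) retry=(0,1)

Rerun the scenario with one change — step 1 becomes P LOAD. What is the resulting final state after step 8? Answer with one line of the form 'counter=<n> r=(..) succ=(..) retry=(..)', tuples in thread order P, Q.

counter=4 r=(1,3) succ=(1,2) retry=(0,1)

(re-executing from step 1 with the substitution; state before step 1: counter=1 r=(0,0) succ=(0,0) retry=(0,0))
step 1 (P LOAD): counter=1 r=(1,0) succ=(0,0) retry=(0,0)
step 2 (P LOAD): counter=1 r=(1,0) succ=(0,0) retry=(0,0)
step 3 (P CAS): counter=2 r=(1,0) succ=(1,0) retry=(0,0)
step 4 (Q CAS): counter=2 r=(1,0) succ=(1,0) retry=(0,1)
step 5 (Q LOAD): counter=2 r=(1,2) succ=(1,0) retry=(0,1)
step 6 (Q CAS): counter=3 r=(1,2) succ=(1,1) retry=(0,1)
step 7 (Q LOAD): counter=3 r=(1,3) succ=(1,1) retry=(0,1)
step 8 (Q CAS): counter=4 r=(1,3) succ=(1,2) retry=(0,1)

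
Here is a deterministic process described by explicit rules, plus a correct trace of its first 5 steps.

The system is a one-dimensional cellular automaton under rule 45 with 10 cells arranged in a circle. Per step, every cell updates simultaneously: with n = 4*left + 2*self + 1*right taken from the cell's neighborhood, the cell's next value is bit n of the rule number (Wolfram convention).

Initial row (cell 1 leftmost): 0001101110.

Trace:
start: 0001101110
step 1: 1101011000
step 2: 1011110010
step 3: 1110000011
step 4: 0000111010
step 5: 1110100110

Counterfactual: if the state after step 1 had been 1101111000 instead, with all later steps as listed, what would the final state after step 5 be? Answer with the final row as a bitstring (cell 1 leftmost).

1111011100

state after step 1 := 1101111000
step 2: 1011000010
step 3: 1110011011
step 4: 0000010110
step 5: 1111011100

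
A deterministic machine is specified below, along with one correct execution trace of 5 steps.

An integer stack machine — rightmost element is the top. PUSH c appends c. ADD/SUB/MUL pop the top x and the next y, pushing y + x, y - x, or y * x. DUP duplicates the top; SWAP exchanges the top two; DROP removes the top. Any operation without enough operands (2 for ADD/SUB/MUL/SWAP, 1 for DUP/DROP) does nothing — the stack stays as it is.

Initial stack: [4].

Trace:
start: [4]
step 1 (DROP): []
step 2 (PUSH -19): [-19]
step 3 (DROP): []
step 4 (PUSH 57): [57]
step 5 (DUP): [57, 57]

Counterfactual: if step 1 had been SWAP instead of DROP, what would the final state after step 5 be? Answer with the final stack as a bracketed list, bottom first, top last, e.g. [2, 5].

(re-executing from step 1 with the substitution; state before step 1: [4])
step 1 (SWAP): [4]
step 2 (PUSH -19): [4, -19]
step 3 (DROP): [4]
step 4 (PUSH 57): [4, 57]
step 5 (DUP): [4, 57, 57]

[4, 57, 57]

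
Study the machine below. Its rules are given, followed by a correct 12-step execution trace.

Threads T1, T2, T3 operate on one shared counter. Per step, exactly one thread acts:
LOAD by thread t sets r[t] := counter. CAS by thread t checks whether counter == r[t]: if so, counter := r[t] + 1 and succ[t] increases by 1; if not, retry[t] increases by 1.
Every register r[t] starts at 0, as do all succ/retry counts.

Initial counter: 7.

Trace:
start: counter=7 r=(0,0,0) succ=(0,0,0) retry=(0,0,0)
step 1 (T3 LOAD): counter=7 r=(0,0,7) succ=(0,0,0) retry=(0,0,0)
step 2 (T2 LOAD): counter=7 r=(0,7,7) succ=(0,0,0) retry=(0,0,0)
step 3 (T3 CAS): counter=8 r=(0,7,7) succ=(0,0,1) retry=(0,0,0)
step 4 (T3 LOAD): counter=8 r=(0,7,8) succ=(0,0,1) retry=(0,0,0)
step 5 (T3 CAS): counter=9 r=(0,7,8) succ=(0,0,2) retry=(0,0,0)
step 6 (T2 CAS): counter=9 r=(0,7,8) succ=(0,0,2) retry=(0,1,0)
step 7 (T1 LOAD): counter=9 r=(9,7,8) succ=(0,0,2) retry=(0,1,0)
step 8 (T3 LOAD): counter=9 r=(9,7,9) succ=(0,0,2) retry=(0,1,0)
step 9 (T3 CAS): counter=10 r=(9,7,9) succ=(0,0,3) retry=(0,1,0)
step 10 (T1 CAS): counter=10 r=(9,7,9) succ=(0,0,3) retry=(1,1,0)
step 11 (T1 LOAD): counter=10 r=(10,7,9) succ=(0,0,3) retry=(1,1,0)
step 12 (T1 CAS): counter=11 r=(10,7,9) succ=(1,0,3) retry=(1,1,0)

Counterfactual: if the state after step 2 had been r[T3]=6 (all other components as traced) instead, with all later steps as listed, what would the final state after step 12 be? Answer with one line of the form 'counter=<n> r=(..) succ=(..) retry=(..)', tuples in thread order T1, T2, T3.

counter=10 r=(9,7,8) succ=(1,0,2) retry=(1,1,1)

state after step 2 := counter=7 r=(0,7,6) succ=(0,0,0) retry=(0,0,0)
step 3 (T3 CAS): counter=7 r=(0,7,6) succ=(0,0,0) retry=(0,0,1)
step 4 (T3 LOAD): counter=7 r=(0,7,7) succ=(0,0,0) retry=(0,0,1)
step 5 (T3 CAS): counter=8 r=(0,7,7) succ=(0,0,1) retry=(0,0,1)
step 6 (T2 CAS): counter=8 r=(0,7,7) succ=(0,0,1) retry=(0,1,1)
step 7 (T1 LOAD): counter=8 r=(8,7,7) succ=(0,0,1) retry=(0,1,1)
step 8 (T3 LOAD): counter=8 r=(8,7,8) succ=(0,0,1) retry=(0,1,1)
step 9 (T3 CAS): counter=9 r=(8,7,8) succ=(0,0,2) retry=(0,1,1)
step 10 (T1 CAS): counter=9 r=(8,7,8) succ=(0,0,2) retry=(1,1,1)
step 11 (T1 LOAD): counter=9 r=(9,7,8) succ=(0,0,2) retry=(1,1,1)
step 12 (T1 CAS): counter=10 r=(9,7,8) succ=(1,0,2) retry=(1,1,1)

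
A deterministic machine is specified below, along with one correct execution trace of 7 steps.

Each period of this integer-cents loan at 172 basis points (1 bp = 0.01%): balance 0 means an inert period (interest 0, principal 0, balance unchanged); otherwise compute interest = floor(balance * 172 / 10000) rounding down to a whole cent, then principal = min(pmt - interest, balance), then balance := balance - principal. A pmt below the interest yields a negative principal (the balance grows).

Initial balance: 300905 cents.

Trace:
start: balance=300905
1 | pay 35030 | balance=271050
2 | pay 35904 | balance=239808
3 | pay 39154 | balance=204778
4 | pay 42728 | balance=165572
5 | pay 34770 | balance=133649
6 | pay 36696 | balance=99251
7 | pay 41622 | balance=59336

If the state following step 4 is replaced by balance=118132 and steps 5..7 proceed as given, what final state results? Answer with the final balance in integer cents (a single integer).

9405

state after step 4 := balance=118132
5 | pay 34770 | balance=85393
6 | pay 36696 | balance=50165
7 | pay 41622 | balance=9405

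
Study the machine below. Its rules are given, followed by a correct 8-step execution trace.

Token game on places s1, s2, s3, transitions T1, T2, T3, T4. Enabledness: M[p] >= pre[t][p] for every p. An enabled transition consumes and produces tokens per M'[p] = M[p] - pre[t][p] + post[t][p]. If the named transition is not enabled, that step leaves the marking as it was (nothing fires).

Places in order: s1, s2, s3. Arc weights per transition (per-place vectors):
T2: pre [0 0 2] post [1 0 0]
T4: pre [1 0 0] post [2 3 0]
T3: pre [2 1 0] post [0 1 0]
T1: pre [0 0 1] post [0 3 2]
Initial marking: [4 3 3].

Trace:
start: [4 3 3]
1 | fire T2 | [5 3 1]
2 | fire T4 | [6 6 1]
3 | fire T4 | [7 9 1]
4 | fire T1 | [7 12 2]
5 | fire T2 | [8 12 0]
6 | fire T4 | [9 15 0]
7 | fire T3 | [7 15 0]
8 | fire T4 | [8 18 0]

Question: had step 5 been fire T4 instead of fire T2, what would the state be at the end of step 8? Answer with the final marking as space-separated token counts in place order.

8 21 2

(re-executing from step 5 with the substitution; state before step 5: [7 12 2])
5 | fire T4 | [8 15 2]
6 | fire T4 | [9 18 2]
7 | fire T3 | [7 18 2]
8 | fire T4 | [8 21 2]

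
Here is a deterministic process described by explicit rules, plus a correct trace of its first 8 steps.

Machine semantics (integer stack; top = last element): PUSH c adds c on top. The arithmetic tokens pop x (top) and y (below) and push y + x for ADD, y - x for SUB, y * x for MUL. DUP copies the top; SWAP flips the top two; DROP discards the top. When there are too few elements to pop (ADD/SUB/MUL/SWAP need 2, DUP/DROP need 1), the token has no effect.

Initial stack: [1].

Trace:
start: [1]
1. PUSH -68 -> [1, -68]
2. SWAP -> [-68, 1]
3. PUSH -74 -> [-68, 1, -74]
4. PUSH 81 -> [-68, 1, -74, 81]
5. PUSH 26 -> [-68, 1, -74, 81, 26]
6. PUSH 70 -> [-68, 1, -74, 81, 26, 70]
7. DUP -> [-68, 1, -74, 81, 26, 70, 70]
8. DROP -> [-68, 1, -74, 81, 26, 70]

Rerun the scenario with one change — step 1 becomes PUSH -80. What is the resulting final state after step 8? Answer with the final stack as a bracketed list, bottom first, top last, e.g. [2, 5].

(re-executing from step 1 with the substitution; state before step 1: [1])
1. PUSH -80 -> [1, -80]
2. SWAP -> [-80, 1]
3. PUSH -74 -> [-80, 1, -74]
4. PUSH 81 -> [-80, 1, -74, 81]
5. PUSH 26 -> [-80, 1, -74, 81, 26]
6. PUSH 70 -> [-80, 1, -74, 81, 26, 70]
7. DUP -> [-80, 1, -74, 81, 26, 70, 70]
8. DROP -> [-80, 1, -74, 81, 26, 70]

[-80, 1, -74, 81, 26, 70]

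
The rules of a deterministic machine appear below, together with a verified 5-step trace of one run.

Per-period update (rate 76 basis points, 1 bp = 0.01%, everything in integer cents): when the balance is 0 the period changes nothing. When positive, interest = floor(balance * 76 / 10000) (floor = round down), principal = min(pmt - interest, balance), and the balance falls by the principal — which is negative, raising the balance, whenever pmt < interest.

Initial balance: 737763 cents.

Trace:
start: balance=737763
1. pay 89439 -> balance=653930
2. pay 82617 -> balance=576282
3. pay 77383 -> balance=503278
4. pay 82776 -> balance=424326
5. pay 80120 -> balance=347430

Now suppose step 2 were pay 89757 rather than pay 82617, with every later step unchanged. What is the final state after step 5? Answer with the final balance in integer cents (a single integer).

(re-executing from step 2 with the substitution; state before step 2: balance=653930)
2. pay 89757 -> balance=569142
3. pay 77383 -> balance=496084
4. pay 82776 -> balance=417078
5. pay 80120 -> balance=340127

340127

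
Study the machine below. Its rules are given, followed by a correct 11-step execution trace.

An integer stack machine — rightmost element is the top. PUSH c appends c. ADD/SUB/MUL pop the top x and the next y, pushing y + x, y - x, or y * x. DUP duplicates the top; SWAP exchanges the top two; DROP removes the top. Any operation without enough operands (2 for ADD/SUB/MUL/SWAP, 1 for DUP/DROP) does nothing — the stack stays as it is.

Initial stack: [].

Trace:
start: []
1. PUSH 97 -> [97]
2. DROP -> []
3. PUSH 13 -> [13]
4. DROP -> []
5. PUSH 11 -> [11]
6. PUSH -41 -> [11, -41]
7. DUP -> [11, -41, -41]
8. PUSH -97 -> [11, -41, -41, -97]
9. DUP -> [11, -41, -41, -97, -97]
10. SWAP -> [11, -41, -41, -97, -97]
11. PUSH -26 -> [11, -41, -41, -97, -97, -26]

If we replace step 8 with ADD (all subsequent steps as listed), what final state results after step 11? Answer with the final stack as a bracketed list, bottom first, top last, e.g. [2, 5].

[11, -82, -82, -26]

(re-executing from step 8 with the substitution; state before step 8: [11, -41, -41])
8. ADD -> [11, -82]
9. DUP -> [11, -82, -82]
10. SWAP -> [11, -82, -82]
11. PUSH -26 -> [11, -82, -82, -26]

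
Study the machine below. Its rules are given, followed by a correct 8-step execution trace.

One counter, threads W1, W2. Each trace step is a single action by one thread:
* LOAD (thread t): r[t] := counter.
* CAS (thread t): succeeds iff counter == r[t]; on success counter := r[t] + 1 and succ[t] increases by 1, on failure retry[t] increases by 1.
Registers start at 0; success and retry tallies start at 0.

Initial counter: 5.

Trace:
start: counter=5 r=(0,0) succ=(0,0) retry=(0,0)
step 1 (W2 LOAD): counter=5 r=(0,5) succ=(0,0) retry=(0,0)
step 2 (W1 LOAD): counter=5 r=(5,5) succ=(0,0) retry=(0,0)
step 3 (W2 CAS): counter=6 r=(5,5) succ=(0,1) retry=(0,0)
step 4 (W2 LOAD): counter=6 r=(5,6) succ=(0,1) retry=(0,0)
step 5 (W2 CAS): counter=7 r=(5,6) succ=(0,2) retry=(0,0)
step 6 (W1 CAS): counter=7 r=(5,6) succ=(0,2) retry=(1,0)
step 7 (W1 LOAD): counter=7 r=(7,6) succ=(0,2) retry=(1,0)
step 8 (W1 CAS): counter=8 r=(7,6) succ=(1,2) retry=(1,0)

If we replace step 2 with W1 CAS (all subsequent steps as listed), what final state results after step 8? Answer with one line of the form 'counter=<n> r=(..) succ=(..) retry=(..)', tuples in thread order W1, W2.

counter=8 r=(7,6) succ=(1,2) retry=(2,0)

(re-executing from step 2 with the substitution; state before step 2: counter=5 r=(0,5) succ=(0,0) retry=(0,0))
step 2 (W1 CAS): counter=5 r=(0,5) succ=(0,0) retry=(1,0)
step 3 (W2 CAS): counter=6 r=(0,5) succ=(0,1) retry=(1,0)
step 4 (W2 LOAD): counter=6 r=(0,6) succ=(0,1) retry=(1,0)
step 5 (W2 CAS): counter=7 r=(0,6) succ=(0,2) retry=(1,0)
step 6 (W1 CAS): counter=7 r=(0,6) succ=(0,2) retry=(2,0)
step 7 (W1 LOAD): counter=7 r=(7,6) succ=(0,2) retry=(2,0)
step 8 (W1 CAS): counter=8 r=(7,6) succ=(1,2) retry=(2,0)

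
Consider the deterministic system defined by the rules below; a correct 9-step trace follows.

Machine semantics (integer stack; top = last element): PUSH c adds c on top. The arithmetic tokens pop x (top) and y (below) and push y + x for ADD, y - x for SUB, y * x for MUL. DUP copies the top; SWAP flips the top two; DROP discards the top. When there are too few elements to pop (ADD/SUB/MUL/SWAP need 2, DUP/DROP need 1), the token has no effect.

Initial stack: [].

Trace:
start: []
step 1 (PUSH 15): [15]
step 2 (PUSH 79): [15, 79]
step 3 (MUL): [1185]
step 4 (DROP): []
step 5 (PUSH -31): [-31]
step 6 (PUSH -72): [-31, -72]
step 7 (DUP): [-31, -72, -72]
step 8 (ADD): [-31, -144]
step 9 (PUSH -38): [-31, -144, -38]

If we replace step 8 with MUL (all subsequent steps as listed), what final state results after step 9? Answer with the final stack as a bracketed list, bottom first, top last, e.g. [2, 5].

(re-executing from step 8 with the substitution; state before step 8: [-31, -72, -72])
step 8 (MUL): [-31, 5184]
step 9 (PUSH -38): [-31, 5184, -38]

[-31, 5184, -38]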